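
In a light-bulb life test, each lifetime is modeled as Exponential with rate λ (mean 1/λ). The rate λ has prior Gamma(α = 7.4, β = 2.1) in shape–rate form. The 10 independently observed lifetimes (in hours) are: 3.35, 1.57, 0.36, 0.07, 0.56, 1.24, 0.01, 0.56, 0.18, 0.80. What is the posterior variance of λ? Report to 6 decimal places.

With a Gamma(shape α, rate β) prior on the exponential rate λ, the posterior after n observations with total T = Σxᵢ is Gamma(α+n, β+T).
Sum of observations T = 8.70 hours; n = 10.
Posterior: Gamma(7.4+10, 2.1+8.70) = Gamma(17.4, 10.80).
Var = α/β² = 0.149177.

0.149177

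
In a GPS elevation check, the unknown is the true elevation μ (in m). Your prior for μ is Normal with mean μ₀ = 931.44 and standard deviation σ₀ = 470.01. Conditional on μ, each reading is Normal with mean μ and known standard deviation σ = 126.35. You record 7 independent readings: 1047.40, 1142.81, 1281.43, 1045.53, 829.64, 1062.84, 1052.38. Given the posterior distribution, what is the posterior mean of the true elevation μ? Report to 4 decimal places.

For Normal data with known variance σ², a Normal(μ₀, σ₀²) prior on μ is conjugate. Posterior precision = 1/σ₀² + n/σ²; posterior mean is the precision-weighted average of μ₀ and x̄.
Σxᵢ = 1047.40 + 1142.81 + 1281.43 + 1045.53 + 829.64 + 1062.84 + 1052.38 = 7462.03, so n·x̄ = 7462.03.
σ₀² = 470.01² = 220909.4001, σ² = 126.35² = 15964.3225; σ² + n·σ₀² = 15964.3225 + 7·220909.4001 = 1562330.1232.
Posterior mean = (μ₀/σ₀² + n·x̄/σ²)/(1/σ₀² + n/σ²) = (σ²·μ₀ + σ₀²·n·x̄)/(σ² + n·σ₀²) = (15964.3225·931.44 + 220909.4001·7462.03)/1562330.1232 = 1663302379.377603/1562330.1232 = 1064.6293.

1064.6293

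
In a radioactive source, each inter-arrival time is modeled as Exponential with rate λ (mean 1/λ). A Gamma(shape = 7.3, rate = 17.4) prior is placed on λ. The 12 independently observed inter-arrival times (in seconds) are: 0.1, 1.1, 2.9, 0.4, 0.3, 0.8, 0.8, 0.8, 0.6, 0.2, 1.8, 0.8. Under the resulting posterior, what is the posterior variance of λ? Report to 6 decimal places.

0.024617

With a Gamma(shape α, rate β) prior on the exponential rate λ, the posterior after n observations with total T = Σxᵢ is Gamma(α+n, β+T).
Sum of observations T = 10.6 seconds; n = 12.
Posterior: Gamma(7.3+12, 17.4+10.6) = Gamma(19.3, 28.0).
Var = α/β² = 0.024617.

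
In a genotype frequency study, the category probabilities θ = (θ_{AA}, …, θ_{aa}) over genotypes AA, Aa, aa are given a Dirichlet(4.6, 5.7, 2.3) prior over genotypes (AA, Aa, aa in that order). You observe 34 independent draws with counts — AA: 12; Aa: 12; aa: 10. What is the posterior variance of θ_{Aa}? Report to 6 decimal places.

0.004949

The Dirichlet prior is conjugate to the Multinomial likelihood: each posterior αⱼ = prior αⱼ + observed count nⱼ.
Posterior concentration: (16.6, 17.7, 12.3), total = 46.6.
Var[θ_j] = α_j(Σα−α_j)/((Σα)²(Σα+1)) = 17.7·28.9/(46.6²·47.6) = 0.004949.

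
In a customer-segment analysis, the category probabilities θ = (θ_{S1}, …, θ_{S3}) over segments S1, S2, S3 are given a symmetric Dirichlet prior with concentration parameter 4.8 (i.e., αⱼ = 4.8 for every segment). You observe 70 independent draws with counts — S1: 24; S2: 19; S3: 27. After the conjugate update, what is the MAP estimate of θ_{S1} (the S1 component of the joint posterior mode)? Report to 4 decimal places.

The Dirichlet prior is conjugate to the Multinomial likelihood: each posterior αⱼ = prior αⱼ + observed count nⱼ.
Posterior concentration: (28.8, 23.8, 31.8), total = 84.4.
Joint mode component: (α_{S1}−1)/(Σα−K) = 27.8/81.4 = 0.3415.

0.3415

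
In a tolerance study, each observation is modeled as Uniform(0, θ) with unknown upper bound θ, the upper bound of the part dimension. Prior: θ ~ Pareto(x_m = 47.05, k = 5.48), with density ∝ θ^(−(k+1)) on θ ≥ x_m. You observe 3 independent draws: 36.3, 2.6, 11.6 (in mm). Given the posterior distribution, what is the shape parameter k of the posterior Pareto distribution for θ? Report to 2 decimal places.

A Pareto(scale x_m, shape k) prior on the upper bound θ of Uniform(0, θ) is conjugate: posterior is Pareto(max(x_m, max xᵢ), k + n).
Sample maximum = 36.3; prior scale x_m = 47.05 → posterior scale = max = 47.05.
Posterior shape = 5.48 + 3 = 8.48.
Posterior shape k = 8.48.

8.48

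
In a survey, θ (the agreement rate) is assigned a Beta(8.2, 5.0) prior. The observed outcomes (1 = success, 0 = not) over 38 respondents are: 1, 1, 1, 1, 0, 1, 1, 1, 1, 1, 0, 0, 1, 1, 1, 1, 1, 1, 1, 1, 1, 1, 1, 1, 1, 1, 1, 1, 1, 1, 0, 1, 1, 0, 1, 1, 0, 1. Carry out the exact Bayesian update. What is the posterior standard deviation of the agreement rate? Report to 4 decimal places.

0.0568

The Beta prior is conjugate to a Binomial/Bernoulli likelihood; the update adds successes to α and failures to β.
Posterior: Beta(α+k, β+n−k) = Beta(8.2+32, 5.0+6) = Beta(40.2, 11.0).
Var = αβ/((α+β)²(α+β+1)) = 40.2·11.0/(51.2²·52.2) = 0.00323153; SD = √0.00323153 = 0.0568.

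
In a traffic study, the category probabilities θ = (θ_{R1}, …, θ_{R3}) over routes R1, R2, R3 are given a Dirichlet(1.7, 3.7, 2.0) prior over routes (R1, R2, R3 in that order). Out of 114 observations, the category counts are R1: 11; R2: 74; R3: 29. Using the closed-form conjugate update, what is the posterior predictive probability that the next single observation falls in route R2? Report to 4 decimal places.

The Dirichlet prior is conjugate to the Multinomial likelihood: each posterior αⱼ = prior αⱼ + observed count nⱼ.
Posterior concentration: (12.7, 77.7, 31.0), total = 121.4.
P(next = R2 | data) = α_{R2}/Σα = 0.6400.

0.6400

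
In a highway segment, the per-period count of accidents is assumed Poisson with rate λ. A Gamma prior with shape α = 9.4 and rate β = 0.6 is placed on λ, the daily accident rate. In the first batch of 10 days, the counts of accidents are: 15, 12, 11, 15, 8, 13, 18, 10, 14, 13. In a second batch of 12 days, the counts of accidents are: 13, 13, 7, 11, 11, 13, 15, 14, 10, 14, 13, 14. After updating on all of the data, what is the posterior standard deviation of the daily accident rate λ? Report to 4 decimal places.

0.7488

With a Gamma(shape α, rate β) prior, the Poisson likelihood is conjugate: the posterior is Gamma(α + ΣXᵢ, β + n).
Batch 1: sum of counts S = 129 over n = 10 days.
After batch 1: Gamma(α+S, β+n) = Gamma(9.4+129, 0.6+10) = Gamma(138.4, 10.6).
Batch 2: sum of counts S = 148 over n = 12 days.
After batch 2: Gamma(α+S, β+n) = Gamma(138.4+148, 10.6+12) = Gamma(286.4, 22.6).
SD = √α/β = √286.4/22.6 = 0.7488.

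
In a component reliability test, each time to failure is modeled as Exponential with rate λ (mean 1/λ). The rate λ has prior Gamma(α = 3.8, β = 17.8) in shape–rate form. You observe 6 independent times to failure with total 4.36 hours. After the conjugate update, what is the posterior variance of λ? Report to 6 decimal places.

With a Gamma(shape α, rate β) prior on the exponential rate λ, the posterior after n observations with total T = Σxᵢ is Gamma(α+n, β+T).
Posterior: Gamma(3.8+6, 17.8+4.36) = Gamma(9.8, 22.16).
Var = α/β² = 0.019957.

0.019957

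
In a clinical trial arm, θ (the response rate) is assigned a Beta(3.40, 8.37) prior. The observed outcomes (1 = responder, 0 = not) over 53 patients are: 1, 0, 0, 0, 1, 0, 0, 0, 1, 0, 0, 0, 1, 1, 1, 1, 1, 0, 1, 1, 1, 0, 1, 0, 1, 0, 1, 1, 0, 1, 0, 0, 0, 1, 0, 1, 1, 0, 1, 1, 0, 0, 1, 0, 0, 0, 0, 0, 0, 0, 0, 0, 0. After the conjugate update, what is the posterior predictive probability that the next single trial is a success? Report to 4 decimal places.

0.3922

The Beta prior is conjugate to a Binomial/Bernoulli likelihood; the update adds successes to α and failures to β.
Posterior: Beta(α+k, β+n−k) = Beta(3.40+22, 8.37+31) = Beta(25.40, 39.37).
For a single future Bernoulli trial, P(success | data) = α/(α+β) = 0.3922.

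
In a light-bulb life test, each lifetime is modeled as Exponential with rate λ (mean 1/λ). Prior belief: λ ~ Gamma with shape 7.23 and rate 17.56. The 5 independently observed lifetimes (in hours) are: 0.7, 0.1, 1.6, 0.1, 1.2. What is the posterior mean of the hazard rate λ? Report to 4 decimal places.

With a Gamma(shape α, rate β) prior on the exponential rate λ, the posterior after n observations with total T = Σxᵢ is Gamma(α+n, β+T).
Sum of observations T = 3.7 hours; n = 5.
Posterior: Gamma(7.23+5, 17.56+3.7) = Gamma(12.23, 21.26).
Posterior mean of λ = α/β = 12.23/21.26 = 0.5753.

0.5753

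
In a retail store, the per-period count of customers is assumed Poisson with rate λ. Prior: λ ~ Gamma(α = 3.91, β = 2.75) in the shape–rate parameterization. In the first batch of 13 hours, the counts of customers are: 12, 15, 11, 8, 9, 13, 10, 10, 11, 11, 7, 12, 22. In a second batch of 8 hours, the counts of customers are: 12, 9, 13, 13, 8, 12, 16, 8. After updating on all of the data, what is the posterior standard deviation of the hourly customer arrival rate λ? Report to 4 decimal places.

With a Gamma(shape α, rate β) prior, the Poisson likelihood is conjugate: the posterior is Gamma(α + ΣXᵢ, β + n).
Batch 1: sum of counts S = 151 over n = 13 hours.
After batch 1: Gamma(α+S, β+n) = Gamma(3.91+151, 2.75+13) = Gamma(154.91, 15.75).
Batch 2: sum of counts S = 91 over n = 8 hours.
After batch 2: Gamma(α+S, β+n) = Gamma(154.91+91, 15.75+8) = Gamma(245.91, 23.75).
SD = √α/β = √245.91/23.75 = 0.6603.

0.6603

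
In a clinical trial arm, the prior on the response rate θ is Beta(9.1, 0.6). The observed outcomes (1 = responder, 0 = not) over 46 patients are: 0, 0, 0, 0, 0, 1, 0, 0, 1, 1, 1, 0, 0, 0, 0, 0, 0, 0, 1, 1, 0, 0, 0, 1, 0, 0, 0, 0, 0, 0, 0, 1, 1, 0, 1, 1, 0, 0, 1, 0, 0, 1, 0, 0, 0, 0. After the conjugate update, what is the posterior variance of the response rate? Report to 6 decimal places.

0.004221

The Beta prior is conjugate to a Binomial/Bernoulli likelihood; the update adds successes to α and failures to β.
Posterior: Beta(α+k, β+n−k) = Beta(9.1+13, 0.6+33) = Beta(22.1, 33.6).
Var = αβ/((α+β)²(α+β+1)) = 22.1·33.6/(55.7²·56.7) = 0.004221.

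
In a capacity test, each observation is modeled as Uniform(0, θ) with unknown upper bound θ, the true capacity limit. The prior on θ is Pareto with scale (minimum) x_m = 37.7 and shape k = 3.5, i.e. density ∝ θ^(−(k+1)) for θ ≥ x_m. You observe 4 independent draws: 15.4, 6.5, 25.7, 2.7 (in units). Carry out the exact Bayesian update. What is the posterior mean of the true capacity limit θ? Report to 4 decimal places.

A Pareto(scale x_m, shape k) prior on the upper bound θ of Uniform(0, θ) is conjugate: posterior is Pareto(max(x_m, max xᵢ), k + n).
Sample maximum = 25.7; prior scale x_m = 37.7 → posterior scale = max = 37.7.
Posterior shape = 3.5 + 4 = 7.5.
E[θ|data] = k·x_m/(k−1) = 7.5·37.7/6.5 = 43.5000.

43.5000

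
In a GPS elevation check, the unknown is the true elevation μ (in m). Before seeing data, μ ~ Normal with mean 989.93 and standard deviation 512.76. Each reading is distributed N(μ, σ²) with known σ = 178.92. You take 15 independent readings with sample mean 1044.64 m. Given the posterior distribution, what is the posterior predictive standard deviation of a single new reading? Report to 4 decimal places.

For Normal data with known variance σ², a Normal(μ₀, σ₀²) prior on μ is conjugate. Posterior precision = 1/σ₀² + n/σ²; posterior mean is the precision-weighted average of μ₀ and x̄.
σ₀² = 512.76² = 262922.8176, σ² = 178.92² = 32012.3664; σ² + n·σ₀² = 32012.3664 + 15·262922.8176 = 3975854.6304.
Posterior precision = 1/σ₀² + n/σ² = 1/262922.8176 + 15/32012.3664 = (σ² + n·σ₀²)/(σ₀²σ²) = 3975854.6304/(262922.8176·32012.3664); posterior variance σₙ² = σ₀²σ²/(σ² + n·σ₀²) = 262922.8176·32012.3664/3975854.6304 = 2116.974174.
Predictive variance for one new observation = σₙ² + σ² = 262922.8176·32012.3664/3975854.6304 + 32012.3664 = σ²·(σ₀² + 3975854.6304)/3975854.6304 = 32012.3664·4238777.448/3975854.6304 = 34129.340574; SD = √(32012.3664·4238777.448/3975854.6304) = 184.7413.

184.7413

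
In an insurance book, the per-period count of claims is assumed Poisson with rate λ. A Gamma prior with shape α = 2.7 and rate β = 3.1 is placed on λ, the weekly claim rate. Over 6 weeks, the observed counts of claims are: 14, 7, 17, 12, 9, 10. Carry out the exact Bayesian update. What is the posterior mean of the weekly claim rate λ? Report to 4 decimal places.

7.8791

With a Gamma(shape α, rate β) prior, the Poisson likelihood is conjugate: the posterior is Gamma(α + ΣXᵢ, β + n).
Sum of counts S = 69 over n = 6 weeks.
Posterior: Gamma(α+S, β+n) = Gamma(2.7+69, 3.1+6) = Gamma(71.7, 9.1).
Posterior mean = α/β = 71.7/9.1 = 7.8791.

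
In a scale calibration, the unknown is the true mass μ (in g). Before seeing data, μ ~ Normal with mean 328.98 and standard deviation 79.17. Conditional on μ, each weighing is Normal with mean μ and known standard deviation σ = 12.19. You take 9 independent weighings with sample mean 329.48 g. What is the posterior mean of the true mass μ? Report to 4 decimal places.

For Normal data with known variance σ², a Normal(μ₀, σ₀²) prior on μ is conjugate. Posterior precision = 1/σ₀² + n/σ²; posterior mean is the precision-weighted average of μ₀ and x̄.
n·x̄ = 9·329.48 = 2965.32.
σ₀² = 79.17² = 6267.8889, σ² = 12.19² = 148.5961; σ² + n·σ₀² = 148.5961 + 9·6267.8889 = 56559.5962.
Posterior mean = (μ₀/σ₀² + n·x̄/σ²)/(1/σ₀² + n/σ²) = (σ²·μ₀ + σ₀²·n·x̄)/(σ² + n·σ₀²) = (148.5961·328.98 + 6267.8889·2965.32)/56559.5962 = 18635181.457926/56559.5962 = 329.4787.

329.4787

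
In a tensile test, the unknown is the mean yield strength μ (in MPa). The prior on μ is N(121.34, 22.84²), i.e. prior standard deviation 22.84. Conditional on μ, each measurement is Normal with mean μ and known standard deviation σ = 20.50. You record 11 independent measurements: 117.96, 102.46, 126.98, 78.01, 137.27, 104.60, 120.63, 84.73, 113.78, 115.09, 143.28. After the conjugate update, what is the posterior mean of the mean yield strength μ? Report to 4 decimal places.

113.7207

For Normal data with known variance σ², a Normal(μ₀, σ₀²) prior on μ is conjugate. Posterior precision = 1/σ₀² + n/σ²; posterior mean is the precision-weighted average of μ₀ and x̄.
Σxᵢ = 117.96 + 102.46 + 126.98 + 78.01 + 137.27 + 104.60 + 120.63 + 84.73 + 113.78 + 115.09 + 143.28 = 1244.79, so n·x̄ = 1244.79.
σ₀² = 22.84² = 521.6656, σ² = 20.50² = 420.25; σ² + n·σ₀² = 420.25 + 11·521.6656 = 6158.5716.
Posterior mean = (μ₀/σ₀² + n·x̄/σ²)/(1/σ₀² + n/σ²) = (σ²·μ₀ + σ₀²·n·x̄)/(σ² + n·σ₀²) = (420.25·121.34 + 521.6656·1244.79)/6158.5716 = 700357.257224/6158.5716 = 113.7207.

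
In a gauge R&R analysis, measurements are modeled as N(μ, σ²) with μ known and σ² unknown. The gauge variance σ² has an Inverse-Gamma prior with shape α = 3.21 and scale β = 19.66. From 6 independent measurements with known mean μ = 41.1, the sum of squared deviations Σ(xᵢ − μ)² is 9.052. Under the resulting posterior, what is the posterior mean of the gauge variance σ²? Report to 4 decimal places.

With known mean μ and an Inverse-Gamma(α, β) prior on σ², the Normal likelihood is conjugate: posterior is Inv-Gamma(α + n/2, β + Σ(xᵢ−μ)²/2).
Posterior: Inv-Gamma(3.21 + 6/2, 19.66 + 9.052/2) = Inv-Gamma(6.21, 24.1860).
E[σ²|data] = β/(α−1) = 24.1860/5.21 = 4.6422.

4.6422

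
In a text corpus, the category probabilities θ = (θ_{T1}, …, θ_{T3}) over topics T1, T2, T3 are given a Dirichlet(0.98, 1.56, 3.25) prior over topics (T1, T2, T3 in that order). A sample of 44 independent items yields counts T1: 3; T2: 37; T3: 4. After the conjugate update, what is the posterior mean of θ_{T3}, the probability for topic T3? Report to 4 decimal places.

The Dirichlet prior is conjugate to the Multinomial likelihood: each posterior αⱼ = prior αⱼ + observed count nⱼ.
Posterior concentration: (3.98, 38.56, 7.25), total = 49.79.
E[θ_{T3}|data] = α_{T3}/Σα = 7.25/49.79 = 0.1456.

0.1456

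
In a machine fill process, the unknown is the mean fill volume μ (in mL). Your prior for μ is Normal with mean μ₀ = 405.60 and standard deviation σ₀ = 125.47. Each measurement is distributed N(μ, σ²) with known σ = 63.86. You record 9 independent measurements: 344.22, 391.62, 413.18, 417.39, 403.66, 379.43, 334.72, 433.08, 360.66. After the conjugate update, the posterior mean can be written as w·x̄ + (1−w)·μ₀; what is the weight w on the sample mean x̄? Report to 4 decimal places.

0.9720

For Normal data with known variance σ², a Normal(μ₀, σ₀²) prior on μ is conjugate. Posterior precision = 1/σ₀² + n/σ²; posterior mean is the precision-weighted average of μ₀ and x̄.
σ₀² = 125.47² = 15742.7209, σ² = 63.86² = 4078.0996. Prior precision 1/σ₀² = 1/15742.7209; data precision n/σ² = 9/4078.0996.
w = (n/σ²)/(1/σ₀² + n/σ²) = n·σ₀²/(σ² + n·σ₀²) = 9·15742.7209/(4078.0996 + 9·15742.7209) = 141684.4881/145762.5877 = 0.9720.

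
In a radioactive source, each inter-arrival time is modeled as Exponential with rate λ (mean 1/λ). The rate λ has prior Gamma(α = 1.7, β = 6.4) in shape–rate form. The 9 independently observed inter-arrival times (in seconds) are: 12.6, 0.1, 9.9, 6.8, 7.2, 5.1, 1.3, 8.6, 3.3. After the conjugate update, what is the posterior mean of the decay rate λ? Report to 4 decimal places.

With a Gamma(shape α, rate β) prior on the exponential rate λ, the posterior after n observations with total T = Σxᵢ is Gamma(α+n, β+T).
Sum of observations T = 54.9 seconds; n = 9.
Posterior: Gamma(1.7+9, 6.4+54.9) = Gamma(10.7, 61.3).
Posterior mean of λ = α/β = 10.7/61.3 = 0.1746.

0.1746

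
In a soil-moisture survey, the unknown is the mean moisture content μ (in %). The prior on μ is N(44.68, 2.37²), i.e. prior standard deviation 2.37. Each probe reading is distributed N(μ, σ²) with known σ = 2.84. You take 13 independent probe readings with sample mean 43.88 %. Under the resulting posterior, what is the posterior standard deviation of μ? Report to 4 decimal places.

0.7475

For Normal data with known variance σ², a Normal(μ₀, σ₀²) prior on μ is conjugate. Posterior precision = 1/σ₀² + n/σ²; posterior mean is the precision-weighted average of μ₀ and x̄.
σ₀² = 2.37² = 5.6169, σ² = 2.84² = 8.0656; σ² + n·σ₀² = 8.0656 + 13·5.6169 = 81.0853.
Posterior precision = 1/σ₀² + n/σ² = 1/5.6169 + 13/8.0656 = (σ² + n·σ₀²)/(σ₀²σ²) = 81.0853/(5.6169·8.0656); posterior variance σₙ² = σ₀²σ²/(σ² + n·σ₀²) = 5.6169·8.0656/81.0853 = 0.558716.
Posterior SD = √σₙ² = √(5.6169·8.0656/81.0853) = 0.7475.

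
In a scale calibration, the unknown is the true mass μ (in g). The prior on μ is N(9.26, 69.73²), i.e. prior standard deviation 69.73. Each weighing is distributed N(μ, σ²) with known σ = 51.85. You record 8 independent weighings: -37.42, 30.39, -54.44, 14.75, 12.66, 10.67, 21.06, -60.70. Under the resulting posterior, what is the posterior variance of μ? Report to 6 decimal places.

314.328223

For Normal data with known variance σ², a Normal(μ₀, σ₀²) prior on μ is conjugate. Posterior precision = 1/σ₀² + n/σ²; posterior mean is the precision-weighted average of μ₀ and x̄.
σ₀² = 69.73² = 4862.2729, σ² = 51.85² = 2688.4225; σ² + n·σ₀² = 2688.4225 + 8·4862.2729 = 41586.6057.
Posterior precision = 1/σ₀² + n/σ² = 1/4862.2729 + 8/2688.4225 = (σ² + n·σ₀²)/(σ₀²σ²) = 41586.6057/(4862.2729·2688.4225); posterior variance σₙ² = σ₀²σ²/(σ² + n·σ₀²) = 4862.2729·2688.4225/41586.6057 = 314.328223.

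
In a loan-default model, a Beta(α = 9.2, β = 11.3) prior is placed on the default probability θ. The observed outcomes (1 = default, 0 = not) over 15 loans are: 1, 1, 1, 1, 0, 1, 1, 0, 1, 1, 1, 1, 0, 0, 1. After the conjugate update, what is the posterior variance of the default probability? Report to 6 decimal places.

The Beta prior is conjugate to a Binomial/Bernoulli likelihood; the update adds successes to α and failures to β.
Posterior: Beta(α+k, β+n−k) = Beta(9.2+11, 11.3+4) = Beta(20.2, 15.3).
Var = αβ/((α+β)²(α+β+1)) = 20.2·15.3/(35.5²·36.5) = 0.006719.

0.006719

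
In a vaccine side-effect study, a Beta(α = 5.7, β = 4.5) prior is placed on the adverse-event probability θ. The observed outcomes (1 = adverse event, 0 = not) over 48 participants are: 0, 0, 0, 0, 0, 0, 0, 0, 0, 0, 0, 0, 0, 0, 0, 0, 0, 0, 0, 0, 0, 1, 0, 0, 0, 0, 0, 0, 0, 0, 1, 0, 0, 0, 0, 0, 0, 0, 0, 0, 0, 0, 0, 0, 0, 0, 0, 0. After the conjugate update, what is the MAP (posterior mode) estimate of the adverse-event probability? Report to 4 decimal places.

0.1192

The Beta prior is conjugate to a Binomial/Bernoulli likelihood; the update adds successes to α and failures to β.
Posterior: Beta(α+k, β+n−k) = Beta(5.7+2, 4.5+46) = Beta(7.7, 50.5).
Mode of Beta(a,b) for a,b>1 is (a−1)/(a+b−2) = 6.7/56.2 = 0.1192.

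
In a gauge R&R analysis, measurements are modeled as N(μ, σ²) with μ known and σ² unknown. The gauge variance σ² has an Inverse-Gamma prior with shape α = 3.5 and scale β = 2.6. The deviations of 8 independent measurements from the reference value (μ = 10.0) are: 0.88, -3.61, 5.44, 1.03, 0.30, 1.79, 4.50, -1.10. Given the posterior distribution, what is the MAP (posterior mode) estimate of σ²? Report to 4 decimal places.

4.3774

With known mean μ and an Inverse-Gamma(α, β) prior on σ², the Normal likelihood is conjugate: posterior is Inv-Gamma(α + n/2, β + Σ(xᵢ−μ)²/2).
Σ(xᵢ−μ)² = (0.88)² + (-3.61)² + (5.44)² + (1.03)² + (0.30)² + (1.79)² + (4.50)² + (-1.10)² = 69.2151.
Posterior: Inv-Gamma(3.5 + 8/2, 2.6 + 69.2151/2) = Inv-Gamma(7.50, 37.20755).
Mode = β/(α+1) = 37.20755/8.50 = 4.3774.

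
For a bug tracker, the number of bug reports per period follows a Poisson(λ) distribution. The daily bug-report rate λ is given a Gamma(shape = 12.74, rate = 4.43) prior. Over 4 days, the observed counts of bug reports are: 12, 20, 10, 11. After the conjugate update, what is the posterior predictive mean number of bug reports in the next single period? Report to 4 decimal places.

With a Gamma(shape α, rate β) prior, the Poisson likelihood is conjugate: the posterior is Gamma(α + ΣXᵢ, β + n).
Sum of counts S = 53 over n = 4 days.
Posterior: Gamma(α+S, β+n) = Gamma(12.74+53, 4.43+4) = Gamma(65.74, 8.43).
The predictive distribution for one future period is NegBinom with mean α/β = 7.7983.

7.7983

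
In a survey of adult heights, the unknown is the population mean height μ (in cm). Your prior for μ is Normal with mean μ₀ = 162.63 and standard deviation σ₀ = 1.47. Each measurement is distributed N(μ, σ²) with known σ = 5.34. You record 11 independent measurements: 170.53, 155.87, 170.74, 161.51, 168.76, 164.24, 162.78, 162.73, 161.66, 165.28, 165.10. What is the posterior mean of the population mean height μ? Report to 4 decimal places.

For Normal data with known variance σ², a Normal(μ₀, σ₀²) prior on μ is conjugate. Posterior precision = 1/σ₀² + n/σ²; posterior mean is the precision-weighted average of μ₀ and x̄.
Σxᵢ = 170.53 + 155.87 + 170.74 + 161.51 + 168.76 + 164.24 + 162.78 + 162.73 + 161.66 + 165.28 + 165.10 = 1809.2, so n·x̄ = 1809.2.
σ₀² = 1.47² = 2.1609, σ² = 5.34² = 28.5156; σ² + n·σ₀² = 28.5156 + 11·2.1609 = 52.2855.
Posterior mean = (μ₀/σ₀² + n·x̄/σ²)/(1/σ₀² + n/σ²) = (σ²·μ₀ + σ₀²·n·x̄)/(σ² + n·σ₀²) = (28.5156·162.63 + 2.1609·1809.2)/52.2855 = 8546.992308/52.2855 = 163.4677.

163.4677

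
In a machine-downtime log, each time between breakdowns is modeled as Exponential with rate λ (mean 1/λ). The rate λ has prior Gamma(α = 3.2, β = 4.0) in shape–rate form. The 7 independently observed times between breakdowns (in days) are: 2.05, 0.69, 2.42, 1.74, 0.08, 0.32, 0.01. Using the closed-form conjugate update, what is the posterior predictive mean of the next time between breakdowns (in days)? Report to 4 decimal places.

1.2293

With a Gamma(shape α, rate β) prior on the exponential rate λ, the posterior after n observations with total T = Σxᵢ is Gamma(α+n, β+T).
Sum of observations T = 7.31 days; n = 7.
Posterior: Gamma(3.2+7, 4.0+7.31) = Gamma(10.2, 11.31).
The predictive distribution for the next observation is Lomax; its mean is β/(α−1) = 11.31/9.2 = 1.2293.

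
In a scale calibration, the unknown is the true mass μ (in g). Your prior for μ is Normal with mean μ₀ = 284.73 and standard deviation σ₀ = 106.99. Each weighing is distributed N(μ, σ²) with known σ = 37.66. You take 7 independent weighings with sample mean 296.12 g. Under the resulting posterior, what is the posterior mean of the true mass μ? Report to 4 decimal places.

For Normal data with known variance σ², a Normal(μ₀, σ₀²) prior on μ is conjugate. Posterior precision = 1/σ₀² + n/σ²; posterior mean is the precision-weighted average of μ₀ and x̄.
n·x̄ = 7·296.12 = 2072.84.
σ₀² = 106.99² = 11446.8601, σ² = 37.66² = 1418.2756; σ² + n·σ₀² = 1418.2756 + 7·11446.8601 = 81546.2963.
Posterior mean = (μ₀/σ₀² + n·x̄/σ²)/(1/σ₀² + n/σ²) = (σ²·μ₀ + σ₀²·n·x̄)/(σ² + n·σ₀²) = (1418.2756·284.73 + 11446.8601·2072.84)/81546.2963 = 24131335.101272/81546.2963 = 295.9219.

295.9219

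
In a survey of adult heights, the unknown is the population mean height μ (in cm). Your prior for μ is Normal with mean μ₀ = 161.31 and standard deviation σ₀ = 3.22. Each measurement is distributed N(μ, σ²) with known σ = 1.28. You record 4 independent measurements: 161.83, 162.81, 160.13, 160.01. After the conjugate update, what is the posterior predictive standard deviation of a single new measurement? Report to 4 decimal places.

For Normal data with known variance σ², a Normal(μ₀, σ₀²) prior on μ is conjugate. Posterior precision = 1/σ₀² + n/σ²; posterior mean is the precision-weighted average of μ₀ and x̄.
σ₀² = 3.22² = 10.3684, σ² = 1.28² = 1.6384; σ² + n·σ₀² = 1.6384 + 4·10.3684 = 43.112.
Posterior precision = 1/σ₀² + n/σ² = 1/10.3684 + 4/1.6384 = (σ² + n·σ₀²)/(σ₀²σ²) = 43.112/(10.3684·1.6384); posterior variance σₙ² = σ₀²σ²/(σ² + n·σ₀²) = 10.3684·1.6384/43.112 = 0.394034.
Predictive variance for one new observation = σₙ² + σ² = 10.3684·1.6384/43.112 + 1.6384 = σ²·(σ₀² + 43.112)/43.112 = 1.6384·53.4804/43.112 = 2.032434; SD = √(1.6384·53.4804/43.112) = 1.4256.

1.4256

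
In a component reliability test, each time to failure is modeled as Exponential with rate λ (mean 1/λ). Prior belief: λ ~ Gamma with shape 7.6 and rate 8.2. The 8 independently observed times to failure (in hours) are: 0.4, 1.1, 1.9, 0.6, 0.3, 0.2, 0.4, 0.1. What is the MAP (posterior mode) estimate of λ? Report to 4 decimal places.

With a Gamma(shape α, rate β) prior on the exponential rate λ, the posterior after n observations with total T = Σxᵢ is Gamma(α+n, β+T).
Sum of observations T = 5.0 hours; n = 8.
Posterior: Gamma(7.6+8, 8.2+5.0) = Gamma(15.6, 13.2).
Mode = (α−1)/β = 1.1061.

1.1061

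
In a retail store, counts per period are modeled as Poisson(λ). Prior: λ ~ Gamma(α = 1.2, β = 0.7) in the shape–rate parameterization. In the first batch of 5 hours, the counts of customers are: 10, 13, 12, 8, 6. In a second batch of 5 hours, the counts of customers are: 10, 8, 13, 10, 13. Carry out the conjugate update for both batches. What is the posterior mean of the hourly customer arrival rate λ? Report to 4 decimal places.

With a Gamma(shape α, rate β) prior, the Poisson likelihood is conjugate: the posterior is Gamma(α + ΣXᵢ, β + n).
Batch 1: sum of counts S = 49 over n = 5 hours.
After batch 1: Gamma(α+S, β+n) = Gamma(1.2+49, 0.7+5) = Gamma(50.2, 5.7).
Batch 2: sum of counts S = 54 over n = 5 hours.
After batch 2: Gamma(α+S, β+n) = Gamma(50.2+54, 5.7+5) = Gamma(104.2, 10.7).
Posterior mean = α/β = 104.2/10.7 = 9.7383.

9.7383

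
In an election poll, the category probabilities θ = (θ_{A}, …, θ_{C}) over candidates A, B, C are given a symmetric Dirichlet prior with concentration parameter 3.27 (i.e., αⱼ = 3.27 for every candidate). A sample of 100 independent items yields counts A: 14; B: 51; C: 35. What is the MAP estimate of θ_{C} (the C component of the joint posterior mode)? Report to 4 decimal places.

The Dirichlet prior is conjugate to the Multinomial likelihood: each posterior αⱼ = prior αⱼ + observed count nⱼ.
Posterior concentration: (17.27, 54.27, 38.27), total = 109.81.
Joint mode component: (α_{C}−1)/(Σα−K) = 37.27/106.81 = 0.3489.

0.3489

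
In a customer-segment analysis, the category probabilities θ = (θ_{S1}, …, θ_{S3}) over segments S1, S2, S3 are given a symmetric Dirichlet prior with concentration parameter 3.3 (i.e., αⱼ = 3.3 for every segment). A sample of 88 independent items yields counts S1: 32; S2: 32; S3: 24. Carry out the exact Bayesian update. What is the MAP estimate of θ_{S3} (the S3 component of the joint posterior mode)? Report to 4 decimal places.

0.2771

The Dirichlet prior is conjugate to the Multinomial likelihood: each posterior αⱼ = prior αⱼ + observed count nⱼ.
Posterior concentration: (35.3, 35.3, 27.3), total = 97.9.
Joint mode component: (α_{S3}−1)/(Σα−K) = 26.3/94.9 = 0.2771.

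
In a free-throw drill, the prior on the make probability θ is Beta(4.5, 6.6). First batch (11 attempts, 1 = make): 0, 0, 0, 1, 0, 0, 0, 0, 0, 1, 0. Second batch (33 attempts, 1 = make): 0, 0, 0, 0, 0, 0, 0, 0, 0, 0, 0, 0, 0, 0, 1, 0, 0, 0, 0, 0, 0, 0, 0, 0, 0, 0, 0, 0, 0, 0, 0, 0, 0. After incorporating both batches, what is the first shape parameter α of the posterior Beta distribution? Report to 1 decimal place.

The Beta prior is conjugate to a Binomial/Bernoulli likelihood; the update adds successes to α and failures to β.
After batch 1: Beta(4.5+2, 6.6+9) = Beta(6.5, 15.6).
After batch 2: Beta(6.5+1, 15.6+32) = Beta(7.5, 47.6).
Posterior α = 7.5.

7.5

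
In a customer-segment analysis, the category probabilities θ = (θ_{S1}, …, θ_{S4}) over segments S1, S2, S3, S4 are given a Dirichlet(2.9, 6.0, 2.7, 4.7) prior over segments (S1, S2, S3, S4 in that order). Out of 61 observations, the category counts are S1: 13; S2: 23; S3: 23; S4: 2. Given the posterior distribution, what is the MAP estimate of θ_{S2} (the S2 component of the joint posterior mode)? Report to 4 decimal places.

The Dirichlet prior is conjugate to the Multinomial likelihood: each posterior αⱼ = prior αⱼ + observed count nⱼ.
Posterior concentration: (15.9, 29.0, 25.7, 6.7), total = 77.3.
Joint mode component: (α_{S2}−1)/(Σα−K) = 28.0/73.3 = 0.3820.

0.3820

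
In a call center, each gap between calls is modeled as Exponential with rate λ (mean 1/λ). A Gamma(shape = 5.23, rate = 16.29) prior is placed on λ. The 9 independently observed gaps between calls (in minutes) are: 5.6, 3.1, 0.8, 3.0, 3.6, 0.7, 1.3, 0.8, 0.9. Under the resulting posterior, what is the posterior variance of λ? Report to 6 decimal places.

With a Gamma(shape α, rate β) prior on the exponential rate λ, the posterior after n observations with total T = Σxᵢ is Gamma(α+n, β+T).
Sum of observations T = 19.8 minutes; n = 9.
Posterior: Gamma(5.23+9, 16.29+19.8) = Gamma(14.23, 36.09).
Var = α/β² = 0.010925.

0.010925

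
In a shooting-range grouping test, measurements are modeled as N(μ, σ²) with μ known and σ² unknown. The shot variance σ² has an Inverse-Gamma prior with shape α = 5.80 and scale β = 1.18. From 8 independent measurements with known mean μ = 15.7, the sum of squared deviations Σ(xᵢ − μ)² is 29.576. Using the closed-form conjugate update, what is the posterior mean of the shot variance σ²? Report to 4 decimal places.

1.8145

With known mean μ and an Inverse-Gamma(α, β) prior on σ², the Normal likelihood is conjugate: posterior is Inv-Gamma(α + n/2, β + Σ(xᵢ−μ)²/2).
Posterior: Inv-Gamma(5.80 + 8/2, 1.18 + 29.576/2) = Inv-Gamma(9.80, 15.9680).
E[σ²|data] = β/(α−1) = 15.9680/8.80 = 1.8145.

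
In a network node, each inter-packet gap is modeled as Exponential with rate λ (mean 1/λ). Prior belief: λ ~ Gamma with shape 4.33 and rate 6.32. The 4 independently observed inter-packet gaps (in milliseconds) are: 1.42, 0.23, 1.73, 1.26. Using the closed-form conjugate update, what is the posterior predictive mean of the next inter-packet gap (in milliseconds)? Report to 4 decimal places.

With a Gamma(shape α, rate β) prior on the exponential rate λ, the posterior after n observations with total T = Σxᵢ is Gamma(α+n, β+T).
Sum of observations T = 4.64 milliseconds; n = 4.
Posterior: Gamma(4.33+4, 6.32+4.64) = Gamma(8.33, 10.96).
The predictive distribution for the next observation is Lomax; its mean is β/(α−1) = 10.96/7.33 = 1.4952.

1.4952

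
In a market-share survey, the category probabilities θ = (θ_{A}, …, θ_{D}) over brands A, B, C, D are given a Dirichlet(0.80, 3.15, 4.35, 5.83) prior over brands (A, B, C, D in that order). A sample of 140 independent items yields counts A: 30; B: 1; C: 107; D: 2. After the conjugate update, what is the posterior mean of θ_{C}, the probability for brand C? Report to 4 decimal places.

The Dirichlet prior is conjugate to the Multinomial likelihood: each posterior αⱼ = prior αⱼ + observed count nⱼ.
Posterior concentration: (30.80, 4.15, 111.35, 7.83), total = 154.13.
E[θ_{C}|data] = α_{C}/Σα = 111.35/154.13 = 0.7224.

0.7224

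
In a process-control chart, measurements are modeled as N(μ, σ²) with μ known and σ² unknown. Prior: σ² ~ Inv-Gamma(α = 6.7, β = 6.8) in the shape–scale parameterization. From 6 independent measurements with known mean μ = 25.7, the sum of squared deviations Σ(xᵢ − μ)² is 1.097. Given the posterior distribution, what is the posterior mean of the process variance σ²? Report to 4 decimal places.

0.8447

With known mean μ and an Inverse-Gamma(α, β) prior on σ², the Normal likelihood is conjugate: posterior is Inv-Gamma(α + n/2, β + Σ(xᵢ−μ)²/2).
Posterior: Inv-Gamma(6.7 + 6/2, 6.8 + 1.097/2) = Inv-Gamma(9.70, 7.3485).
E[σ²|data] = β/(α−1) = 7.3485/8.70 = 0.8447.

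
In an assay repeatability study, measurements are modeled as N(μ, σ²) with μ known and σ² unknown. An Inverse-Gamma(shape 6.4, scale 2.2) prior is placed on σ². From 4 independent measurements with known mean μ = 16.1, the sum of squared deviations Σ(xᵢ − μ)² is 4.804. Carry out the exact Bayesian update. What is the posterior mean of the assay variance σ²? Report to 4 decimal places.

With known mean μ and an Inverse-Gamma(α, β) prior on σ², the Normal likelihood is conjugate: posterior is Inv-Gamma(α + n/2, β + Σ(xᵢ−μ)²/2).
Posterior: Inv-Gamma(6.4 + 4/2, 2.2 + 4.804/2) = Inv-Gamma(8.40, 4.6020).
E[σ²|data] = β/(α−1) = 4.6020/7.40 = 0.6219.

0.6219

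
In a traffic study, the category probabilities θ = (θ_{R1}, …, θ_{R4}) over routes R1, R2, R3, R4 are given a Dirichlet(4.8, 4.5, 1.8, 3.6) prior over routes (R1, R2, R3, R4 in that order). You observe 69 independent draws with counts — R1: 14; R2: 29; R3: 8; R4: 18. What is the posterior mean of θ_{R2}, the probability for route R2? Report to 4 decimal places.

The Dirichlet prior is conjugate to the Multinomial likelihood: each posterior αⱼ = prior αⱼ + observed count nⱼ.
Posterior concentration: (18.8, 33.5, 9.8, 21.6), total = 83.7.
E[θ_{R2}|data] = α_{R2}/Σα = 33.5/83.7 = 0.4002.

0.4002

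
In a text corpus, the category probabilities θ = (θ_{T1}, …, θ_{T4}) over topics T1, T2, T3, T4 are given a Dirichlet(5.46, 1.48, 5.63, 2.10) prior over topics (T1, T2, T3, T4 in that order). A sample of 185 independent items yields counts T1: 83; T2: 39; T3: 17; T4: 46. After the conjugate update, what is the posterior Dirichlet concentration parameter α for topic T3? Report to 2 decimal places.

22.63

The Dirichlet prior is conjugate to the Multinomial likelihood: each posterior αⱼ = prior αⱼ + observed count nⱼ.
Posterior concentration: (88.46, 40.48, 22.63, 48.10), total = 199.67.
α_{T3} = 5.63 + 17 = 22.63.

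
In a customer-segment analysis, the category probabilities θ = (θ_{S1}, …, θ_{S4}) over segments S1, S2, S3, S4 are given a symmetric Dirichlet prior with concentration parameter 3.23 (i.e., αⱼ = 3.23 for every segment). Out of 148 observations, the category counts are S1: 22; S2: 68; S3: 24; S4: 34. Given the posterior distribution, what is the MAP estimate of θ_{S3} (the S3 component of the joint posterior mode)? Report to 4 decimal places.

The Dirichlet prior is conjugate to the Multinomial likelihood: each posterior αⱼ = prior αⱼ + observed count nⱼ.
Posterior concentration: (25.23, 71.23, 27.23, 37.23), total = 160.92.
Joint mode component: (α_{S3}−1)/(Σα−K) = 26.23/156.92 = 0.1672.

0.1672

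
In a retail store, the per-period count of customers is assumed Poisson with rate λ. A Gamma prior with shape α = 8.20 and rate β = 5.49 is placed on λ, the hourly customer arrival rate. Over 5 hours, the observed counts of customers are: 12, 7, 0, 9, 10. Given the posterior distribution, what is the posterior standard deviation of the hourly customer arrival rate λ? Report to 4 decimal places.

0.6480

With a Gamma(shape α, rate β) prior, the Poisson likelihood is conjugate: the posterior is Gamma(α + ΣXᵢ, β + n).
Sum of counts S = 38 over n = 5 hours.
Posterior: Gamma(α+S, β+n) = Gamma(8.20+38, 5.49+5) = Gamma(46.20, 10.49).
SD = √α/β = √46.20/10.49 = 0.6480.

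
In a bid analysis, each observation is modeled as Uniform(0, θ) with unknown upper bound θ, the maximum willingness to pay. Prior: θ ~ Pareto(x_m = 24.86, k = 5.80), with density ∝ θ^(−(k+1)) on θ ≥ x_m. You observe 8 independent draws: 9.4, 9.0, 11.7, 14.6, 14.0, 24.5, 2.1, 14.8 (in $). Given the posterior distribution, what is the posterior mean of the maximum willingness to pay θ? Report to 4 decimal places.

26.8022

A Pareto(scale x_m, shape k) prior on the upper bound θ of Uniform(0, θ) is conjugate: posterior is Pareto(max(x_m, max xᵢ), k + n).
Sample maximum = 24.5; prior scale x_m = 24.86 → posterior scale = max = 24.86.
Posterior shape = 5.80 + 8 = 13.80.
E[θ|data] = k·x_m/(k−1) = 13.80·24.86/12.80 = 26.8022.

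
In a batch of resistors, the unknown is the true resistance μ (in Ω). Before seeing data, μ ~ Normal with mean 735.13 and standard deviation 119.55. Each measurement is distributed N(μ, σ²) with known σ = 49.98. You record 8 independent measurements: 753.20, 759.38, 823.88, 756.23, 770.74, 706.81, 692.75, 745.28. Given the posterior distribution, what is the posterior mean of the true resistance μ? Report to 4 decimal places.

For Normal data with known variance σ², a Normal(μ₀, σ₀²) prior on μ is conjugate. Posterior precision = 1/σ₀² + n/σ²; posterior mean is the precision-weighted average of μ₀ and x̄.
Σxᵢ = 753.20 + 759.38 + 823.88 + 756.23 + 770.74 + 706.81 + 692.75 + 745.28 = 6008.27, so n·x̄ = 6008.27.
σ₀² = 119.55² = 14292.2025, σ² = 49.98² = 2498.0004; σ² + n·σ₀² = 2498.0004 + 8·14292.2025 = 116835.6204.
Posterior mean = (μ₀/σ₀² + n·x̄/σ²)/(1/σ₀² + n/σ²) = (σ²·μ₀ + σ₀²·n·x̄)/(σ² + n·σ₀²) = (2498.0004·735.13 + 14292.2025·6008.27)/116835.6204 = 87707766.548727/116835.6204 = 750.6937.

750.6937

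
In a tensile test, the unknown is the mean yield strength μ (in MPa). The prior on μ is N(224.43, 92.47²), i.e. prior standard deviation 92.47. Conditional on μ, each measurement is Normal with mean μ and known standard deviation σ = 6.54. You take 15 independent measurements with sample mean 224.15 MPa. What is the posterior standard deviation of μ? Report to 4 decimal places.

For Normal data with known variance σ², a Normal(μ₀, σ₀²) prior on μ is conjugate. Posterior precision = 1/σ₀² + n/σ²; posterior mean is the precision-weighted average of μ₀ and x̄.
σ₀² = 92.47² = 8550.7009, σ² = 6.54² = 42.7716; σ² + n·σ₀² = 42.7716 + 15·8550.7009 = 128303.2851.
Posterior precision = 1/σ₀² + n/σ² = 1/8550.7009 + 15/42.7716 = (σ² + n·σ₀²)/(σ₀²σ²) = 128303.2851/(8550.7009·42.7716); posterior variance σₙ² = σ₀²σ²/(σ² + n·σ₀²) = 8550.7009·42.7716/128303.2851 = 2.850489.
Posterior SD = √σₙ² = √(8550.7009·42.7716/128303.2851) = 1.6883.

1.6883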